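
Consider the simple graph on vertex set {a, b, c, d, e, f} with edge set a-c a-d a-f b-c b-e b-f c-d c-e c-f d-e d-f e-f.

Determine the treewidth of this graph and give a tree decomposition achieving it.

The largest bag has 4 vertices, giving width 3; this decomposition certifies tw(G) ≤ 3. On the other hand G contains the 4-clique {c, d, e, f}. A clique must lie in a single bag of any decomposition, so no decomposition can have width below 3. Hence tw(G) = 3 exactly.

Treewidth 3.
One optimal decomposition is:
Bags: B1 = {a, c, d, f}  B2 = {c, d, e, f}  B3 = {b, c, e, f}
Tree: B1–B2, B2–B3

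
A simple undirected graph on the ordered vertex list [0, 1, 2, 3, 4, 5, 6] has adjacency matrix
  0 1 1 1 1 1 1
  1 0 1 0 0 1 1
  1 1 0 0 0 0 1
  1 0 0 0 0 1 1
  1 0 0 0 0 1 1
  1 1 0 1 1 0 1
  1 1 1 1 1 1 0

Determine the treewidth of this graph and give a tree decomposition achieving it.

Treewidth 3.
One such decomposition:
Bags: B1 = {0, 1, 5, 6}  B2 = {0, 4, 5, 6}  B3 = {0, 1, 2, 6}  B4 = {0, 3, 5, 6}
Tree: B1–B2, B1–B3, B1–B4

Every bag has size at most 4, so the width is 4 − 1 = 3 and tw(G) ≤ 3. Conversely, {0, 1, 2, 6} is a clique of size 4, and the vertices of any clique must share a bag in every tree decomposition; so some bag has ≥ 4 vertices and tw(G) ≥ 3. The upper and lower bounds meet at 3, so that is the treewidth.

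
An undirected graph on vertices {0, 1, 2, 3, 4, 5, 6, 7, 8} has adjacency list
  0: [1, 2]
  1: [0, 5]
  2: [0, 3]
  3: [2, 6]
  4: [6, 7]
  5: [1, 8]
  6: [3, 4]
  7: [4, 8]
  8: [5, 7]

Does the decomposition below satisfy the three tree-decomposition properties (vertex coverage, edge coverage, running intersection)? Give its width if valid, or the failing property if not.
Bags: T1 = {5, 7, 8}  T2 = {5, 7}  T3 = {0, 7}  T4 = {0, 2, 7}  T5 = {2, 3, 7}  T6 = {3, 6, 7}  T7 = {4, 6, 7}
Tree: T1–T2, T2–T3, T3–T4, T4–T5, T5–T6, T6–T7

A tree decomposition must satisfy three properties: every vertex lies in some bag; for every edge, both endpoints lie together in some bag; and for every vertex, the bags containing it form a connected subtree. Here vertex 1 appears in no bag, so the decomposition is invalid.

No — vertex 1 appears in no bag.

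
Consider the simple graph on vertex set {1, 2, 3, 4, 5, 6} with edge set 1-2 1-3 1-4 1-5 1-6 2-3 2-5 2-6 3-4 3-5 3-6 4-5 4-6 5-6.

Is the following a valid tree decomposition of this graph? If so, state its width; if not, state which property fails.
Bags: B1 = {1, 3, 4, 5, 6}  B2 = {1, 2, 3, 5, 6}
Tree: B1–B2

Yes; width 4.

Checking the three conditions: (i) the bags cover all of {1, 2, 3, 4, 5, 6}; (ii) for each edge, some bag contains both endpoints; (iii) the bags containing any fixed vertex form a subtree. All hold, so the decomposition is valid with width 5 − 1 = 4.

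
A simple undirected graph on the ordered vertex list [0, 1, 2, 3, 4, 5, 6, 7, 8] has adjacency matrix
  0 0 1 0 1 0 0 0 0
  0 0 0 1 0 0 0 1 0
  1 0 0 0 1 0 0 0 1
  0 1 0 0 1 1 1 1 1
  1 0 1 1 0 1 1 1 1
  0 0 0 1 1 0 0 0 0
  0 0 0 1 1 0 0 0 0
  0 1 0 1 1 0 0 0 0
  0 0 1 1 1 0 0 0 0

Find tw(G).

A width-2 tree decomposition is:
Bags: B1 = {3, 4, 6}  B2 = {3, 4, 8}  B3 = {2, 4, 8}  B4 = {0, 2, 4}  B5 = {3, 4, 5}  B6 = {3, 4, 7}  B7 = {1, 3, 7}
Tree: B1–B2, B2–B3, B3–B4, B1–B5, B5–B6, B6–B7
The largest bag has 3 vertices, giving width 2; this decomposition certifies tw(G) ≤ 2. For the lower bound, the 3 vertices {1, 3, 7} are pairwise adjacent, and any tree decomposition puts a clique entirely inside one bag — forcing width ≥ 2. Combining the bounds, tw(G) = 2.

2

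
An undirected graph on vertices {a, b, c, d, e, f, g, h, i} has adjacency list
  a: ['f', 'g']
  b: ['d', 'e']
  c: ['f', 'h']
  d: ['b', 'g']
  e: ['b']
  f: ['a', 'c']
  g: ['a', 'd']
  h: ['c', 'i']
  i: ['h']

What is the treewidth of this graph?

1

A width-1 tree decomposition is:
Bags: B1 = {b, e}  B2 = {b, d}  B3 = {d, g}  B4 = {a, g}  B5 = {a, f}  B6 = {c, f}  B7 = {c, h}  B8 = {h, i}
Tree: B1–B2, B2–B3, B3–B4, B4–B5, B5–B6, B6–B7, B7–B8
Every bag has size at most 2, so the width is 2 − 1 = 1 and tw(G) ≤ 1. G has an edge, so its treewidth is at least 1. Combining the bounds, tw(G) = 1.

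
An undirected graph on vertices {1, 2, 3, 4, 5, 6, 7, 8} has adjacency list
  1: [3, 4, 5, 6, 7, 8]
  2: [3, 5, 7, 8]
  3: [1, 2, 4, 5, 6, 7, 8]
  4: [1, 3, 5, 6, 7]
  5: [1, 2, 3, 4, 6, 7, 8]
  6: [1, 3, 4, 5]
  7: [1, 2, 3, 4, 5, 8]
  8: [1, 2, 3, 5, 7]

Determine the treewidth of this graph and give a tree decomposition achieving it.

Treewidth 4.
One optimal decomposition is:
Bags: B1 = {2, 3, 5, 7, 8}  B2 = {1, 3, 5, 7, 8}  B3 = {1, 3, 4, 5, 7}  B4 = {1, 3, 4, 5, 6}
Tree: B1–B2, B2–B3, B3–B4

Every bag has size at most 5, so the width is 5 − 1 = 4 and tw(G) ≤ 4. On the other hand G contains the 5-clique {1, 3, 5, 7, 8}. A clique must lie in a single bag of any decomposition, so no decomposition can have width below 4. The upper and lower bounds meet at 4, so that is the treewidth.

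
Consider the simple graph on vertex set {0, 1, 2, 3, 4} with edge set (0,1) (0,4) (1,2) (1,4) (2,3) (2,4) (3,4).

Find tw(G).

2

A width-2 tree decomposition is:
Bags: B1 = {1, 2, 4}  B2 = {0, 1, 4}  B3 = {2, 3, 4}
Tree: B1–B2, B1–B3
Every bag has size at most 3, so the width is 3 − 1 = 2 and tw(G) ≤ 2. Conversely, {0, 1, 4} is a clique of size 3, and the vertices of any clique must share a bag in every tree decomposition; so some bag has ≥ 3 vertices and tw(G) ≥ 2. Therefore the treewidth is 2.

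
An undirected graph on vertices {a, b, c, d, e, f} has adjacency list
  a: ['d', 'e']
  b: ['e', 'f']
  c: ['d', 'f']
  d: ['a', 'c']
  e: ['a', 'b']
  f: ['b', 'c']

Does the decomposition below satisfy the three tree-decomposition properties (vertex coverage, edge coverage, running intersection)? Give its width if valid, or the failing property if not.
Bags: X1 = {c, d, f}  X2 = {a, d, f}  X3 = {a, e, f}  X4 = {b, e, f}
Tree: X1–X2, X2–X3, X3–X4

Vertex coverage: the bags together contain {a, b, c, d, e, f}, the full vertex set. Edge coverage: each edge of G has both endpoints in at least one bag. Running intersection: for every vertex, the bags containing it form a connected subtree. All three properties hold, so this is a valid tree decomposition of width max|bag| − 1 = 2, and hence tw(G) ≤ 2.

Yes; width 2.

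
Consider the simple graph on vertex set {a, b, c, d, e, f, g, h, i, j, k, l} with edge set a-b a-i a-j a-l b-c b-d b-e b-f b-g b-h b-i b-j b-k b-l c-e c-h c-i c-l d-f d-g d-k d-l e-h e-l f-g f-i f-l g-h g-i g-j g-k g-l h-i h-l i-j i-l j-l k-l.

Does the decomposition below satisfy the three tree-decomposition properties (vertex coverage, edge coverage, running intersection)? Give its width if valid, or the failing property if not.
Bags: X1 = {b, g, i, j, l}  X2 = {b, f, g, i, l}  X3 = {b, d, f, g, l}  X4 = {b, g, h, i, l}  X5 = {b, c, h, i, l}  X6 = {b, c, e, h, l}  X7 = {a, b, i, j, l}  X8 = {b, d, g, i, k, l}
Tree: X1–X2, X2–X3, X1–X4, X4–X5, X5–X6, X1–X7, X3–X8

No — bags containing vertex i are not connected in the tree.

A tree decomposition must satisfy three properties: every vertex lies in some bag; for every edge, both endpoints lie together in some bag; and for every vertex, the bags containing it form a connected subtree. Here bags containing vertex i are not connected in the tree, so the decomposition is invalid.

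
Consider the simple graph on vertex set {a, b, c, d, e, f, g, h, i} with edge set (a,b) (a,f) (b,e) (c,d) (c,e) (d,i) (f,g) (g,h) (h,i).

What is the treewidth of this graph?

A width-2 tree decomposition is:
Bags: B1 = {a, f, g}  B2 = {a, g, h}  B3 = {a, h, i}  B4 = {a, d, i}  B5 = {a, c, d}  B6 = {a, c, e}  B7 = {a, b, e}
Tree: B1–B2, B2–B3, B3–B4, B4–B5, B5–B6, B6–B7
Each bag holds 3 vertices, so the decomposition has width 2, which upper-bounds the treewidth. The edges a–f–g–h–i–d–c–e–b–a form a cycle, so G is not a tree and its treewidth is at least 2. The upper and lower bounds meet at 2, so that is the treewidth.

2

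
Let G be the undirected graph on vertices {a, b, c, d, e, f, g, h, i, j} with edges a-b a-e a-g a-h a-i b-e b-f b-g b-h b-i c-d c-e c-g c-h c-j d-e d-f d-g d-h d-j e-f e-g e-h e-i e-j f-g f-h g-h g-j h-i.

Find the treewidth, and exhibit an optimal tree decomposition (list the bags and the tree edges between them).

Treewidth 4.
One such decomposition:
Bags: B1 = {a, b, e, g, h}  B2 = {b, e, f, g, h}  B3 = {a, b, e, h, i}  B4 = {d, e, f, g, h}  B5 = {c, d, e, g, h}  B6 = {c, d, e, g, j}
Tree: B1–B2, B1–B3, B2–B4, B4–B5, B5–B6

Every bag has size at most 5, so the width is 5 − 1 = 4 and tw(G) ≤ 4. On the other hand G contains the 5-clique {c, d, e, g, j}. A clique must lie in a single bag of any decomposition, so no decomposition can have width below 4. Therefore the treewidth is 4.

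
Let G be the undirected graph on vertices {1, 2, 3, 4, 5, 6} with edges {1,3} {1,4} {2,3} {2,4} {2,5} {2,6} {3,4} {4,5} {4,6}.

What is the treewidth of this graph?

A width-2 tree decomposition is:
Bags: B1 = {2, 3, 4}  B2 = {2, 4, 5}  B3 = {2, 4, 6}  B4 = {1, 3, 4}
Tree: B1–B2, B1–B3, B1–B4
The largest bag has 3 vertices, giving width 2; this decomposition certifies tw(G) ≤ 2. For the lower bound, the 3 vertices {1, 3, 4} are pairwise adjacent, and any tree decomposition puts a clique entirely inside one bag — forcing width ≥ 2. Hence tw(G) = 2 exactly.

2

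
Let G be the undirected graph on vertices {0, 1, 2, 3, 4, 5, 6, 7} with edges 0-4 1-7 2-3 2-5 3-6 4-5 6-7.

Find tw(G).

1

A width-1 tree decomposition is:
Bags: B1 = {0, 4}  B2 = {4, 5}  B3 = {2, 5}  B4 = {2, 3}  B5 = {3, 6}  B6 = {6, 7}  B7 = {1, 7}
Tree: B1–B2, B2–B3, B3–B4, B4–B5, B5–B6, B6–B7
Every bag has size at most 2, so the width is 2 − 1 = 1 and tw(G) ≤ 1. G has an edge, so its treewidth is at least 1. Combining the bounds, tw(G) = 1.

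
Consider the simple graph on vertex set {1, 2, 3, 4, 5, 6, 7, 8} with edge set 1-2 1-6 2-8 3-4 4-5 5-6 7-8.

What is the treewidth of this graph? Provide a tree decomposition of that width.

Treewidth 1.
Bags: B1 = {3, 4}  B2 = {4, 5}  B3 = {5, 6}  B4 = {1, 6}  B5 = {1, 2}  B6 = {2, 8}  B7 = {7, 8}
Tree: B1–B2, B2–B3, B3–B4, B4–B5, B5–B6, B6–B7

Every bag has size at most 2, so the width is 2 − 1 = 1 and tw(G) ≤ 1. Any graph with an edge has treewidth ≥ 1, and G has the edge 3–4. Hence tw(G) = 1 exactly.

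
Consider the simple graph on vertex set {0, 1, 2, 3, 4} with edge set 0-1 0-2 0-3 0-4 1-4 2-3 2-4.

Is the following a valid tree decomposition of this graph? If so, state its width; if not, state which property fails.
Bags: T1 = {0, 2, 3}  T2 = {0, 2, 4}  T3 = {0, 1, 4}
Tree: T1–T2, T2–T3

Yes; width 2.

Checking the three conditions: (i) the bags cover all of {0, 1, 2, 3, 4}; (ii) for each edge, some bag contains both endpoints; (iii) the bags containing any fixed vertex form a subtree. All hold, so the decomposition is valid with width 3 − 1 = 2.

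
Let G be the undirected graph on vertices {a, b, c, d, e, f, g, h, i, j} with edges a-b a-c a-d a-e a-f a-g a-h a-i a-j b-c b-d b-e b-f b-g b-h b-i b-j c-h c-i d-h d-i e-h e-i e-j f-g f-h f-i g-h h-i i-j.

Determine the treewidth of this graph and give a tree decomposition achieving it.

Every bag has size at most 5, so the width is 5 − 1 = 4 and tw(G) ≤ 4. For the lower bound, the 5 vertices {a, b, e, i, j} are pairwise adjacent, and any tree decomposition puts a clique entirely inside one bag — forcing width ≥ 4. Hence tw(G) = 4 exactly.

Treewidth 4.
Bags: B1 = {a, b, d, h, i}  B2 = {a, b, f, h, i}  B3 = {a, b, f, g, h}  B4 = {a, b, c, h, i}  B5 = {a, b, e, h, i}  B6 = {a, b, e, i, j}
Tree: B1–B2, B2–B3, B1–B4, B1–B5, B5–B6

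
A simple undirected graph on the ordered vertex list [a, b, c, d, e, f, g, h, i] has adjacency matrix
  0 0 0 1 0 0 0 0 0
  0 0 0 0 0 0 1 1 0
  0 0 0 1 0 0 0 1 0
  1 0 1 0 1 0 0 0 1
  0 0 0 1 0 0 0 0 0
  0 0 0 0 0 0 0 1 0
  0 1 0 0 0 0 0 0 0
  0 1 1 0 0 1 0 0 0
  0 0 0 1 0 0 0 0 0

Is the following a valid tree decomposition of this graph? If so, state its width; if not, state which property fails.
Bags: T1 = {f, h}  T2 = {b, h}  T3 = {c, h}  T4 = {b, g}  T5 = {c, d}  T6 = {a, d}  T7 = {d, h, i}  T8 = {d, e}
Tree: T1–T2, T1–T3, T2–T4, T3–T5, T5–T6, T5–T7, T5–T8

A tree decomposition must satisfy three properties: every vertex lies in some bag; for every edge, both endpoints lie together in some bag; and for every vertex, the bags containing it form a connected subtree. Here bags containing vertex h are not connected in the tree, so the decomposition is invalid.

No — bags containing vertex h are not connected in the tree.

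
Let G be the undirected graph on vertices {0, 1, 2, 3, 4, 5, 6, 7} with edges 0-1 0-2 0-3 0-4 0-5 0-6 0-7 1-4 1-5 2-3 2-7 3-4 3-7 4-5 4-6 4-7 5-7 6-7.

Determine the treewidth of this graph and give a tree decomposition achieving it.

The largest bag has 4 vertices, giving width 3; this decomposition certifies tw(G) ≤ 3. Conversely, {0, 2, 3, 7} is a clique of size 4, and the vertices of any clique must share a bag in every tree decomposition; so some bag has ≥ 4 vertices and tw(G) ≥ 3. Therefore the treewidth is 3.

Treewidth 3.
One such decomposition:
Bags: B1 = {0, 4, 6, 7}  B2 = {0, 4, 5, 7}  B3 = {0, 3, 4, 7}  B4 = {0, 2, 3, 7}  B5 = {0, 1, 4, 5}
Tree: B1–B2, B2–B3, B3–B4, B2–B5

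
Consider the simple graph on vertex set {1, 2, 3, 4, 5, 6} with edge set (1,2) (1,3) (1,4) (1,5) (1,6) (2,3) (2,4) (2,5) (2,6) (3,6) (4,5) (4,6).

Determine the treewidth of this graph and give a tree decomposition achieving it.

The largest bag has 4 vertices, giving width 3; this decomposition certifies tw(G) ≤ 3. For the lower bound, the 4 vertices {1, 2, 3, 6} are pairwise adjacent, and any tree decomposition puts a clique entirely inside one bag — forcing width ≥ 3. Hence tw(G) = 3 exactly.

Treewidth 3.
Bags: B1 = {1, 2, 4, 5}  B2 = {1, 2, 4, 6}  B3 = {1, 2, 3, 6}
Tree: B1–B2, B2–B3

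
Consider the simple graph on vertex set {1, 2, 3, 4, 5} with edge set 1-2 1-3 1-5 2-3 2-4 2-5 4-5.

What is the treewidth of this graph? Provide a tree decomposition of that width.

Each bag holds 3 vertices, so the decomposition has width 2, which upper-bounds the treewidth. On the other hand G contains the 3-clique {1, 2, 3}. A clique must lie in a single bag of any decomposition, so no decomposition can have width below 2. Combining the bounds, tw(G) = 2.

Treewidth 2.
One such decomposition:
Bags: B1 = {1, 2, 5}  B2 = {2, 4, 5}  B3 = {1, 2, 3}
Tree: B1–B2, B1–B3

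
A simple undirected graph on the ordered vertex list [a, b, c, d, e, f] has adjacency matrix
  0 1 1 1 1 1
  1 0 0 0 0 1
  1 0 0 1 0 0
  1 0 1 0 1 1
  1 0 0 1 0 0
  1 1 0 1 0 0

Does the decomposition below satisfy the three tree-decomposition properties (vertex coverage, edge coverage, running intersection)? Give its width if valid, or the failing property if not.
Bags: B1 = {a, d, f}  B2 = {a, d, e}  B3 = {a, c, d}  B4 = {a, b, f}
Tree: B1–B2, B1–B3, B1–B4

Every vertex of G appears in some bag (union = {a, b, c, d, e, f}); every edge is covered by a bag; and for each vertex v the set of bags containing v is connected in the bag tree. The decomposition is therefore valid. The largest bag has 3 vertices, so the width is 2.

Yes; width 2.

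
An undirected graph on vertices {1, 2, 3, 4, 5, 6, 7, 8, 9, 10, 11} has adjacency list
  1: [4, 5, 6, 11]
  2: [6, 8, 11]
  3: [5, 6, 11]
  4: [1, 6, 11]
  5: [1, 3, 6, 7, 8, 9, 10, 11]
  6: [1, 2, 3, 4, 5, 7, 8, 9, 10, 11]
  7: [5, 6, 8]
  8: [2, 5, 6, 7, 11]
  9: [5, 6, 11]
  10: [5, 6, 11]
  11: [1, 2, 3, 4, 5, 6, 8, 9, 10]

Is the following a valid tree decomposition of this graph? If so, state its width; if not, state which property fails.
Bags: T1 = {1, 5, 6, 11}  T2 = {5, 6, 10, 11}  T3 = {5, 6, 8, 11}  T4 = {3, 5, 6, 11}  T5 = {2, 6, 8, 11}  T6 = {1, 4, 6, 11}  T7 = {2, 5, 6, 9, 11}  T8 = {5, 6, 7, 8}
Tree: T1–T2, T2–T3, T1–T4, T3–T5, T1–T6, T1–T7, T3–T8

A tree decomposition must satisfy three properties: every vertex lies in some bag; for every edge, both endpoints lie together in some bag; and for every vertex, the bags containing it form a connected subtree. Here bags containing vertex 2 are not connected in the tree, so the decomposition is invalid.

No — bags containing vertex 2 are not connected in the tree.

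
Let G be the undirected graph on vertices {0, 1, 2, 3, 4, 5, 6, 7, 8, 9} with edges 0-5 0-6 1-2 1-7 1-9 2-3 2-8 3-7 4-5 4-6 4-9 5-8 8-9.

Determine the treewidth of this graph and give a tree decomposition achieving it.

Each bag holds 3 vertices, so the decomposition has width 2, which upper-bounds the treewidth. For the lower bound, G contains the cycle 3–7–1–2–3, so G is not a forest; only forests have treewidth ≤ 1, hence tw(G) ≥ 2. Combining the bounds, tw(G) = 2.

Treewidth 2.
One such decomposition:
Bags: B1 = {2, 3, 7}  B2 = {1, 2, 7}  B3 = {1, 2, 8}  B4 = {1, 8, 9}  B5 = {5, 8, 9}  B6 = {4, 5, 9}  B7 = {0, 4, 5}  B8 = {0, 4, 6}
Tree: B1–B2, B2–B3, B3–B4, B4–B5, B5–B6, B6–B7, B7–B8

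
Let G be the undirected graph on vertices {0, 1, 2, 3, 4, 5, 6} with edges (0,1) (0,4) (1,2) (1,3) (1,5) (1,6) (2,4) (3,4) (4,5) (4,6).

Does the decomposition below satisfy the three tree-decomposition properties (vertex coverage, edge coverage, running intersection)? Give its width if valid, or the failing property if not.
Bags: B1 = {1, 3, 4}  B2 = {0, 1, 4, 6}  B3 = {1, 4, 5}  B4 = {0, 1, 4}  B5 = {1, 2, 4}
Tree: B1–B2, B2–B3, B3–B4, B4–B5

A tree decomposition must satisfy three properties: every vertex lies in some bag; for every edge, both endpoints lie together in some bag; and for every vertex, the bags containing it form a connected subtree. Here bags containing vertex 0 are not connected in the tree, so the decomposition is invalid.

No — bags containing vertex 0 are not connected in the tree.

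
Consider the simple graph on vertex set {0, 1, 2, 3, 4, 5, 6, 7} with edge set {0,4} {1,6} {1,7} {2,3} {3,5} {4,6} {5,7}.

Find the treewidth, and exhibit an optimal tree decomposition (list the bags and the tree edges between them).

The largest bag has 2 vertices, giving width 1; this decomposition certifies tw(G) ≤ 1. Since G has at least one edge (e.g. 0–4), it is not an edgeless graph, so tw(G) ≥ 1. Therefore the treewidth is 1.

Treewidth 1.
One such decomposition:
Bags: B1 = {0, 4}  B2 = {4, 6}  B3 = {1, 6}  B4 = {1, 7}  B5 = {5, 7}  B6 = {3, 5}  B7 = {2, 3}
Tree: B1–B2, B2–B3, B3–B4, B4–B5, B5–B6, B6–B7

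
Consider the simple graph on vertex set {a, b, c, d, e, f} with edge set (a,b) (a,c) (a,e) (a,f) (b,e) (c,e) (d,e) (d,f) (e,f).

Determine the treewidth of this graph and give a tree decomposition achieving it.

Treewidth 2.
One optimal decomposition is:
Bags: B1 = {a, b, e}  B2 = {a, e, f}  B3 = {d, e, f}  B4 = {a, c, e}
Tree: B1–B2, B2–B3, B1–B4

Every bag has size at most 3, so the width is 3 − 1 = 2 and tw(G) ≤ 2. Conversely, {d, e, f} is a clique of size 3, and the vertices of any clique must share a bag in every tree decomposition; so some bag has ≥ 3 vertices and tw(G) ≥ 2. The upper and lower bounds meet at 2, so that is the treewidth.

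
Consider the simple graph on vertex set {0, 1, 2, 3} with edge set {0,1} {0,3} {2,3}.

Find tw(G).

A width-1 tree decomposition is:
Bags: B1 = {0, 3}  B2 = {2, 3}  B3 = {0, 1}
Tree: B1–B2, B1–B3
Every bag has size at most 2, so the width is 2 − 1 = 1 and tw(G) ≤ 1. Since G has at least one edge (e.g. 0–3), it is not an edgeless graph, so tw(G) ≥ 1. Hence tw(G) = 1 exactly.

1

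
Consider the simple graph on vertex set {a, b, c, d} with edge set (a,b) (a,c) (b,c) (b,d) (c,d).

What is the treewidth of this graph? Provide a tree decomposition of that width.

Treewidth 2.
One such decomposition:
Bags: B1 = {a, b, c}  B2 = {b, c, d}
Tree: B1–B2

The largest bag has 3 vertices, giving width 2; this decomposition certifies tw(G) ≤ 2. Conversely, {b, c, d} is a clique of size 3, and the vertices of any clique must share a bag in every tree decomposition; so some bag has ≥ 3 vertices and tw(G) ≥ 2. Hence tw(G) = 2 exactly.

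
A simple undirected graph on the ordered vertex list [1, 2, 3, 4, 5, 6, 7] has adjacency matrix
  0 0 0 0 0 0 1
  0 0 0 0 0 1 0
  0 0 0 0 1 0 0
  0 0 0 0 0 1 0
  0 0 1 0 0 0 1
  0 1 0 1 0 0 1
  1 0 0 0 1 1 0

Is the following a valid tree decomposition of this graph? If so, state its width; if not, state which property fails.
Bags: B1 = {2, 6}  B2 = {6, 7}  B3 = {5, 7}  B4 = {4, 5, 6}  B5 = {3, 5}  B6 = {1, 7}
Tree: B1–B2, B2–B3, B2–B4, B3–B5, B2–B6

A tree decomposition must satisfy three properties: every vertex lies in some bag; for every edge, both endpoints lie together in some bag; and for every vertex, the bags containing it form a connected subtree. Here bags containing vertex 5 are not connected in the tree, so the decomposition is invalid.

No — bags containing vertex 5 are not connected in the tree.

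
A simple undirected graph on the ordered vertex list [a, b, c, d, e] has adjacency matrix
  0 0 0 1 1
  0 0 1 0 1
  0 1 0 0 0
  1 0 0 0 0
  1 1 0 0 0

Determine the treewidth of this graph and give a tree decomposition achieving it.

The largest bag has 2 vertices, giving width 1; this decomposition certifies tw(G) ≤ 1. Any graph with an edge has treewidth ≥ 1, and G has the edge d–a. The upper and lower bounds meet at 1, so that is the treewidth.

Treewidth 1.
Bags: B1 = {a, d}  B2 = {a, e}  B3 = {b, e}  B4 = {b, c}
Tree: B1–B2, B2–B3, B3–B4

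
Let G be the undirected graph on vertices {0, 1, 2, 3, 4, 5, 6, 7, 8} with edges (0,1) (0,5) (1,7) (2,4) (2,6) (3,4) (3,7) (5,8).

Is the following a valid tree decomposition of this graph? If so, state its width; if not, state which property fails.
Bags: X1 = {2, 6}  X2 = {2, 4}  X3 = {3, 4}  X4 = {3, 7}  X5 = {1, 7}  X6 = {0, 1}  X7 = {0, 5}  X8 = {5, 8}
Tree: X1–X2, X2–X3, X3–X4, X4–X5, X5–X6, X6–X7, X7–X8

Vertex coverage: the bags together contain {0, 1, 2, 3, 4, 5, 6, 7, 8}, the full vertex set. Edge coverage: each edge of G has both endpoints in at least one bag. Running intersection: for every vertex, the bags containing it form a connected subtree. All three properties hold, so this is a valid tree decomposition of width max|bag| − 1 = 1, and hence tw(G) ≤ 1.

Yes; width 1.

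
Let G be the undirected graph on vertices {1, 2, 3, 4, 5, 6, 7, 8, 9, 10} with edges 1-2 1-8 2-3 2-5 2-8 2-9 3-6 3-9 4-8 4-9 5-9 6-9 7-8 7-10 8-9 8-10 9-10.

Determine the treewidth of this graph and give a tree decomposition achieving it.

Treewidth 2.
Bags: B1 = {2, 8, 9}  B2 = {1, 2, 8}  B3 = {2, 5, 9}  B4 = {8, 9, 10}  B5 = {2, 3, 9}  B6 = {3, 6, 9}  B7 = {7, 8, 10}  B8 = {4, 8, 9}
Tree: B1–B2, B1–B3, B1–B4, B3–B5, B5–B6, B4–B7, B1–B8

Each bag holds 3 vertices, so the decomposition has width 2, which upper-bounds the treewidth. Conversely, {1, 2, 8} is a clique of size 3, and the vertices of any clique must share a bag in every tree decomposition; so some bag has ≥ 3 vertices and tw(G) ≥ 2. The upper and lower bounds meet at 2, so that is the treewidth.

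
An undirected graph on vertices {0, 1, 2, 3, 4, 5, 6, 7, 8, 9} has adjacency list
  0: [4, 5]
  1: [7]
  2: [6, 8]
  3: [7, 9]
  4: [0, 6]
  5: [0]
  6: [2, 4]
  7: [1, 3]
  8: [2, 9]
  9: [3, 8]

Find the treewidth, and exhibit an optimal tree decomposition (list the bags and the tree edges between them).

Every bag has size at most 2, so the width is 2 − 1 = 1 and tw(G) ≤ 1. G has an edge, so its treewidth is at least 1. Hence tw(G) = 1 exactly.

Treewidth 1.
One optimal decomposition is:
Bags: B1 = {0, 5}  B2 = {0, 4}  B3 = {4, 6}  B4 = {2, 6}  B5 = {2, 8}  B6 = {8, 9}  B7 = {3, 9}  B8 = {3, 7}  B9 = {1, 7}
Tree: B1–B2, B2–B3, B3–B4, B4–B5, B5–B6, B6–B7, B7–B8, B8–B9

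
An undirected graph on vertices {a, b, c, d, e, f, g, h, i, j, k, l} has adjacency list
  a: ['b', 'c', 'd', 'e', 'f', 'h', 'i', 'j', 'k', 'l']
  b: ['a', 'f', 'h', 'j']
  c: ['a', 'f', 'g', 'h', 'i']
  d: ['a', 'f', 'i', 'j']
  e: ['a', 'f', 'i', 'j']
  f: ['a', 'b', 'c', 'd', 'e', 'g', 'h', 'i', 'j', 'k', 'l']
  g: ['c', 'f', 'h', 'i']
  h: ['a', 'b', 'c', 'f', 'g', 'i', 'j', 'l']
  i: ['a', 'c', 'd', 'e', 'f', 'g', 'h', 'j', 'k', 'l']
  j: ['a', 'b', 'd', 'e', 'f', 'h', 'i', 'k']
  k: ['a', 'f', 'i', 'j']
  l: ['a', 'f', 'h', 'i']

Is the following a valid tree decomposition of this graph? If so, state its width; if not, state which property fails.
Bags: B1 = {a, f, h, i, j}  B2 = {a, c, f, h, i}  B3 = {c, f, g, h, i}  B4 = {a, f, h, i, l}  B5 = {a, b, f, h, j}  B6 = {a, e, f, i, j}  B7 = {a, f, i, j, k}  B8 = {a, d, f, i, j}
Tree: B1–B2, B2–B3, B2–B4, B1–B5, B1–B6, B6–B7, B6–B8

Vertex coverage: the bags together contain {a, b, c, d, e, f, g, h, i, j, k, l}, the full vertex set. Edge coverage: each edge of G has both endpoints in at least one bag. Running intersection: for every vertex, the bags containing it form a connected subtree. All three properties hold, so this is a valid tree decomposition of width max|bag| − 1 = 4, and hence tw(G) ≤ 4.

Yes; width 4.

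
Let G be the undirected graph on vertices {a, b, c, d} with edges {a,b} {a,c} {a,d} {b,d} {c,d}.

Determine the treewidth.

A width-2 tree decomposition is:
Bags: B1 = {a, b, d}  B2 = {a, c, d}
Tree: B1–B2
Every bag has size at most 3, so the width is 3 − 1 = 2 and tw(G) ≤ 2. On the other hand G contains the 3-clique {a, c, d}. A clique must lie in a single bag of any decomposition, so no decomposition can have width below 2. Therefore the treewidth is 2.

2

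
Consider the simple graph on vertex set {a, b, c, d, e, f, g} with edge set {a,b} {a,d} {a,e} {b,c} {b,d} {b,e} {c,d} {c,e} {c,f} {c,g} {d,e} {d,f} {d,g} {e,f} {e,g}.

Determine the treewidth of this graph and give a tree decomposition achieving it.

Each bag holds 4 vertices, so the decomposition has width 3, which upper-bounds the treewidth. Conversely, {c, d, e, g} is a clique of size 4, and the vertices of any clique must share a bag in every tree decomposition; so some bag has ≥ 4 vertices and tw(G) ≥ 3. Hence tw(G) = 3 exactly.

Treewidth 3.
Bags: B1 = {c, d, e, g}  B2 = {b, c, d, e}  B3 = {c, d, e, f}  B4 = {a, b, d, e}
Tree: B1–B2, B2–B3, B2–B4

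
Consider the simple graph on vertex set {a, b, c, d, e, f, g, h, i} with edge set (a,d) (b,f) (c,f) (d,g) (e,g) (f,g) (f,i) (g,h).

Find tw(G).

A width-1 tree decomposition is:
Bags: B1 = {e, g}  B2 = {g, h}  B3 = {f, g}  B4 = {d, g}  B5 = {f, i}  B6 = {c, f}  B7 = {a, d}  B8 = {b, f}
Tree: B1–B2, B2–B3, B2–B4, B3–B5, B5–B6, B4–B7, B6–B8
Each bag holds 2 vertices, so the decomposition has width 1, which upper-bounds the treewidth. Any graph with an edge has treewidth ≥ 1, and G has the edge e–g. Therefore the treewidth is 1.

1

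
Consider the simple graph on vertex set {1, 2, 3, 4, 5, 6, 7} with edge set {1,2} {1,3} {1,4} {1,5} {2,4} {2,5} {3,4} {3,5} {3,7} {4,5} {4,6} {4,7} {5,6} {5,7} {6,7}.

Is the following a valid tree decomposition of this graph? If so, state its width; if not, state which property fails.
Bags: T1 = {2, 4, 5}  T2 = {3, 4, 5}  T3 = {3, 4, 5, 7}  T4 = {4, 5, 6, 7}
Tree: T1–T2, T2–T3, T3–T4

No — vertex 1 appears in no bag.

A tree decomposition must satisfy three properties: every vertex lies in some bag; for every edge, both endpoints lie together in some bag; and for every vertex, the bags containing it form a connected subtree. Here vertex 1 appears in no bag, so the decomposition is invalid.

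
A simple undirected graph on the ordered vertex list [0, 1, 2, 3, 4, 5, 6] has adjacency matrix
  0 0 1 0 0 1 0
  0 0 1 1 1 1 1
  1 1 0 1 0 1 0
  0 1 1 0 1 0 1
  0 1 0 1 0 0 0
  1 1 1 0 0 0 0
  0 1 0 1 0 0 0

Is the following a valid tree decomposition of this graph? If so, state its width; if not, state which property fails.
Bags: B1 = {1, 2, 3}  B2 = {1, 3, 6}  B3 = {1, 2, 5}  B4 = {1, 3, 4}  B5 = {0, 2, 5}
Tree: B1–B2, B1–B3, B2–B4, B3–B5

Yes; width 2.

Every vertex of G appears in some bag (union = {0, 1, 2, 3, 4, 5, 6}); every edge is covered by a bag; and for each vertex v the set of bags containing v is connected in the bag tree. The decomposition is therefore valid. The largest bag has 3 vertices, so the width is 2.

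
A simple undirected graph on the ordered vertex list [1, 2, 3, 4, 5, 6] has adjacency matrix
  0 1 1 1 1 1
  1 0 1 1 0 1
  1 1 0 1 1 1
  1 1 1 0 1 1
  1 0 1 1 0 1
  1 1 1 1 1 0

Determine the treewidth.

A width-4 tree decomposition is:
Bags: B1 = {1, 3, 4, 5, 6}  B2 = {1, 2, 3, 4, 6}
Tree: B1–B2
Every bag has size at most 5, so the width is 5 − 1 = 4 and tw(G) ≤ 4. Conversely, {1, 2, 3, 4, 6} is a clique of size 5, and the vertices of any clique must share a bag in every tree decomposition; so some bag has ≥ 5 vertices and tw(G) ≥ 4. Hence tw(G) = 4 exactly.

4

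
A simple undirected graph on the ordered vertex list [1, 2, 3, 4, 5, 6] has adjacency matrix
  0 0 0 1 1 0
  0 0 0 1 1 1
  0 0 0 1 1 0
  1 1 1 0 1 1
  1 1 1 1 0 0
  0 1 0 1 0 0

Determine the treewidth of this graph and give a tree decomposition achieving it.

Treewidth 2.
Bags: B1 = {2, 4, 5}  B2 = {3, 4, 5}  B3 = {2, 4, 6}  B4 = {1, 4, 5}
Tree: B1–B2, B1–B3, B2–B4

Every bag has size at most 3, so the width is 3 − 1 = 2 and tw(G) ≤ 2. Conversely, {1, 4, 5} is a clique of size 3, and the vertices of any clique must share a bag in every tree decomposition; so some bag has ≥ 3 vertices and tw(G) ≥ 2. Hence tw(G) = 2 exactly.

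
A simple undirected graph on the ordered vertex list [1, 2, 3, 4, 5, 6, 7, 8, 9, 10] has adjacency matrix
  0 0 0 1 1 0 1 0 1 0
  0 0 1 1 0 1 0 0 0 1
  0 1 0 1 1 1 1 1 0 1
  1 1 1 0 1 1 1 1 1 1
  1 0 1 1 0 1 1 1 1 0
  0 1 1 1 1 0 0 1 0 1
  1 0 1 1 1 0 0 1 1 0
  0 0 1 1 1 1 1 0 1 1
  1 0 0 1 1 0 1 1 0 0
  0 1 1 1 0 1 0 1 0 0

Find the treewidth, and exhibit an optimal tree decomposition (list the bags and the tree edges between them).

Treewidth 4.
One such decomposition:
Bags: B1 = {3, 4, 5, 7, 8}  B2 = {4, 5, 7, 8, 9}  B3 = {3, 4, 5, 6, 8}  B4 = {3, 4, 6, 8, 10}  B5 = {1, 4, 5, 7, 9}  B6 = {2, 3, 4, 6, 10}
Tree: B1–B2, B1–B3, B3–B4, B2–B5, B4–B6

Every bag has size at most 5, so the width is 5 − 1 = 4 and tw(G) ≤ 4. Conversely, {1, 4, 5, 7, 9} is a clique of size 5, and the vertices of any clique must share a bag in every tree decomposition; so some bag has ≥ 5 vertices and tw(G) ≥ 4. Therefore the treewidth is 4.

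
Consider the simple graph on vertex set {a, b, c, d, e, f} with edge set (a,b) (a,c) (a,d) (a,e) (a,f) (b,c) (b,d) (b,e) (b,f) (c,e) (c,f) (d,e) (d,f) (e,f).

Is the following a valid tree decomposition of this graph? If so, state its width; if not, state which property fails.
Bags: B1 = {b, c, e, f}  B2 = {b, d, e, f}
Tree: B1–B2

No — vertex a appears in no bag.

A tree decomposition must satisfy three properties: every vertex lies in some bag; for every edge, both endpoints lie together in some bag; and for every vertex, the bags containing it form a connected subtree. Here vertex a appears in no bag, so the decomposition is invalid.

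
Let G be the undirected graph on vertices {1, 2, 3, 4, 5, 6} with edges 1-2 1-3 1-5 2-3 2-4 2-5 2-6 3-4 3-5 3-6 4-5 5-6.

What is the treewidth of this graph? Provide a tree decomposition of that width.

Treewidth 3.
One optimal decomposition is:
Bags: B1 = {2, 3, 5, 6}  B2 = {1, 2, 3, 5}  B3 = {2, 3, 4, 5}
Tree: B1–B2, B1–B3

Each bag holds 4 vertices, so the decomposition has width 3, which upper-bounds the treewidth. For the lower bound, the 4 vertices {1, 2, 3, 5} are pairwise adjacent, and any tree decomposition puts a clique entirely inside one bag — forcing width ≥ 3. Combining the bounds, tw(G) = 3.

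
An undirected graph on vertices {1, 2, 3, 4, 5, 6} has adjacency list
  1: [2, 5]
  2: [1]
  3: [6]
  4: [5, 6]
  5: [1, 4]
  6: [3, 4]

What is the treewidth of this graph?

A width-1 tree decomposition is:
Bags: B1 = {1, 2}  B2 = {1, 5}  B3 = {4, 5}  B4 = {4, 6}  B5 = {3, 6}
Tree: B1–B2, B2–B3, B3–B4, B4–B5
Each bag holds 2 vertices, so the decomposition has width 1, which upper-bounds the treewidth. Any graph with an edge has treewidth ≥ 1, and G has the edge 2–1. Hence tw(G) = 1 exactly.

1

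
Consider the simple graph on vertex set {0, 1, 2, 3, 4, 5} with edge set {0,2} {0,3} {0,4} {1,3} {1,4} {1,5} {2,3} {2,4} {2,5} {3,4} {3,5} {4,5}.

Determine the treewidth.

3

A width-3 tree decomposition is:
Bags: B1 = {1, 3, 4, 5}  B2 = {2, 3, 4, 5}  B3 = {0, 2, 3, 4}
Tree: B1–B2, B2–B3
The largest bag has 4 vertices, giving width 3; this decomposition certifies tw(G) ≤ 3. Conversely, {1, 3, 4, 5} is a clique of size 4, and the vertices of any clique must share a bag in every tree decomposition; so some bag has ≥ 4 vertices and tw(G) ≥ 3. Combining the bounds, tw(G) = 3.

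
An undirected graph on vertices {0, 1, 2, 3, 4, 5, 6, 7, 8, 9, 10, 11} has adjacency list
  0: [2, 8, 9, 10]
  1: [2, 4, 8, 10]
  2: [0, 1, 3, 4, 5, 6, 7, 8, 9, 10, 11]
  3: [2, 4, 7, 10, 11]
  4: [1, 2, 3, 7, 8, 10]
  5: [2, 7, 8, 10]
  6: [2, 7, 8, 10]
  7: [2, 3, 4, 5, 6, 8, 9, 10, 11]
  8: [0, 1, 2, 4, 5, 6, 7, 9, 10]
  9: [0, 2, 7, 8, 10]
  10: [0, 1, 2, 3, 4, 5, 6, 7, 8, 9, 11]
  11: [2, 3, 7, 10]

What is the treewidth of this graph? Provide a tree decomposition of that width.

Treewidth 4.
One such decomposition:
Bags: B1 = {2, 3, 4, 7, 10}  B2 = {2, 4, 7, 8, 10}  B3 = {2, 3, 7, 10, 11}  B4 = {2, 7, 8, 9, 10}  B5 = {1, 2, 4, 8, 10}  B6 = {2, 5, 7, 8, 10}  B7 = {2, 6, 7, 8, 10}  B8 = {0, 2, 8, 9, 10}
Tree: B1–B2, B1–B3, B2–B4, B2–B5, B2–B6, B6–B7, B4–B8

Each bag holds 5 vertices, so the decomposition has width 4, which upper-bounds the treewidth. Conversely, {0, 2, 8, 9, 10} is a clique of size 5, and the vertices of any clique must share a bag in every tree decomposition; so some bag has ≥ 5 vertices and tw(G) ≥ 4. Hence tw(G) = 4 exactly.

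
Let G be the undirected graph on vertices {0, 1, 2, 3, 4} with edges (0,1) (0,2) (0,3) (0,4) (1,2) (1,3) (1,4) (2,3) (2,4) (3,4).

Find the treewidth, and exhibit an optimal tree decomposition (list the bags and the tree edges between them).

Treewidth 4.
One such decomposition:
Bags: B1 = {0, 1, 2, 3, 4}
Tree: (single bag)

A single bag containing all 5 vertices is trivially a valid decomposition of width 4. For the lower bound, the 5 vertices {0, 1, 2, 3, 4} are pairwise adjacent, and any tree decomposition puts a clique entirely inside one bag — forcing width ≥ 4. Therefore the treewidth is 4.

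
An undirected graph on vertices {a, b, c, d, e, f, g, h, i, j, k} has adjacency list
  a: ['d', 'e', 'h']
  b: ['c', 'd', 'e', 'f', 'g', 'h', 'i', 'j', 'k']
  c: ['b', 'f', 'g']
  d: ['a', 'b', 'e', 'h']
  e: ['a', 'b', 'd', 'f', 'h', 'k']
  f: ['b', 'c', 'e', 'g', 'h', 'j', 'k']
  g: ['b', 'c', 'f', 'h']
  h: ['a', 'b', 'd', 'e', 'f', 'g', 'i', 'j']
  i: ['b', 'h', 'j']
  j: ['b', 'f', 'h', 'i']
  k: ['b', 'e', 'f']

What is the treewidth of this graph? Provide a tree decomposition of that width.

Each bag holds 4 vertices, so the decomposition has width 3, which upper-bounds the treewidth. On the other hand G contains the 4-clique {a, d, e, h}. A clique must lie in a single bag of any decomposition, so no decomposition can have width below 3. The upper and lower bounds meet at 3, so that is the treewidth.

Treewidth 3.
One optimal decomposition is:
Bags: B1 = {b, f, g, h}  B2 = {b, e, f, h}  B3 = {b, e, f, k}  B4 = {b, d, e, h}  B5 = {b, f, h, j}  B6 = {b, h, i, j}  B7 = {a, d, e, h}  B8 = {b, c, f, g}
Tree: B1–B2, B2–B3, B2–B4, B2–B5, B5–B6, B4–B7, B1–B8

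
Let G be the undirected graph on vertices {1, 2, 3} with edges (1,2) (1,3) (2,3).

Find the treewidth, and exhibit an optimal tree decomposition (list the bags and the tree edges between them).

A single bag containing all 3 vertices is trivially a valid decomposition of width 2. On the other hand G contains the 3-clique {1, 2, 3}. A clique must lie in a single bag of any decomposition, so no decomposition can have width below 2. Therefore the treewidth is 2.

Treewidth 2.
One such decomposition:
Bags: B1 = {1, 2, 3}
Tree: (single bag)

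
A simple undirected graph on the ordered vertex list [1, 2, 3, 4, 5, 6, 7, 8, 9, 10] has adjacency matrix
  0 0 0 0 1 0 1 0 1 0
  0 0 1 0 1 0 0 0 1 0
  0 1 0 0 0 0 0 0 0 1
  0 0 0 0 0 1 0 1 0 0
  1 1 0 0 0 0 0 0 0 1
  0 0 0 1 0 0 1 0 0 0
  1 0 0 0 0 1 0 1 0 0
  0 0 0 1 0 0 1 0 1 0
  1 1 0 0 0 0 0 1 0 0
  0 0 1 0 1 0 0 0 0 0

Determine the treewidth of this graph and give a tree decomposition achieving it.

The largest bag has 3 vertices, giving width 2; this decomposition certifies tw(G) ≤ 2. Since 6–4–8–7–6 is a cycle in G, G is not acyclic. Forests are exactly the graphs of treewidth ≤ 1, so tw(G) ≥ 2. Therefore the treewidth is 2.

Treewidth 2.
Bags: B1 = {4, 6, 7}  B2 = {4, 7, 8}  B3 = {1, 7, 8}  B4 = {1, 8, 9}  B5 = {1, 5, 9}  B6 = {2, 5, 9}  B7 = {2, 5, 10}  B8 = {2, 3, 10}
Tree: B1–B2, B2–B3, B3–B4, B4–B5, B5–B6, B6–B7, B7–B8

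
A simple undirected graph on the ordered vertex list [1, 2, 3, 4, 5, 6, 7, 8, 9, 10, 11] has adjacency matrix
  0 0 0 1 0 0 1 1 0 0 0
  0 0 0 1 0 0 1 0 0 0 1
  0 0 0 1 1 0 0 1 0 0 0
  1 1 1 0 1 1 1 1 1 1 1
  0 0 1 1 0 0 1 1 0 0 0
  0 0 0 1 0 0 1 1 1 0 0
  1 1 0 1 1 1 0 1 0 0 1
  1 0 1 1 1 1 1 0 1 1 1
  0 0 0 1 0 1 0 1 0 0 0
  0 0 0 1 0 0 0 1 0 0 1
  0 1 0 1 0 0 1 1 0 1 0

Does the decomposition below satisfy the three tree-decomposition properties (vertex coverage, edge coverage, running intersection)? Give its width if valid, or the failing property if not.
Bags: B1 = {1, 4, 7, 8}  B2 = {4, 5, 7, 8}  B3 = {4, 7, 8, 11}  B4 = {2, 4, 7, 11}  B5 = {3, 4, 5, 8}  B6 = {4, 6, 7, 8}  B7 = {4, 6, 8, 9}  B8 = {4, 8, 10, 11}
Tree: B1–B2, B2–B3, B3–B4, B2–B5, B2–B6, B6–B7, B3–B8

Yes; width 3.

Checking the three conditions: (i) the bags cover all of {1, 2, 3, 4, 5, 6, 7, 8, 9, 10, 11}; (ii) for each edge, some bag contains both endpoints; (iii) the bags containing any fixed vertex form a subtree. All hold, so the decomposition is valid with width 4 − 1 = 3.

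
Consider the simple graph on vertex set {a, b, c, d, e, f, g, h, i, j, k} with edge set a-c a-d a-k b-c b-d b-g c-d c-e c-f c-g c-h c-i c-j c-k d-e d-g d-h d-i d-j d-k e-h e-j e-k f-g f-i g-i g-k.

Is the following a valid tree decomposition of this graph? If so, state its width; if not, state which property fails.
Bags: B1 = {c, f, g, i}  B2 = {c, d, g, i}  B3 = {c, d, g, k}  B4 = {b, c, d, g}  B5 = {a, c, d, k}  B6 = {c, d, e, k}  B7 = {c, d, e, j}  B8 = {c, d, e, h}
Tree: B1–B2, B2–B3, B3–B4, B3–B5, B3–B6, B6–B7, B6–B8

Yes; width 3.

Every vertex of G appears in some bag (union = {a, b, c, d, e, f, g, h, i, j, k}); every edge is covered by a bag; and for each vertex v the set of bags containing v is connected in the bag tree. The decomposition is therefore valid. The largest bag has 4 vertices, so the width is 3.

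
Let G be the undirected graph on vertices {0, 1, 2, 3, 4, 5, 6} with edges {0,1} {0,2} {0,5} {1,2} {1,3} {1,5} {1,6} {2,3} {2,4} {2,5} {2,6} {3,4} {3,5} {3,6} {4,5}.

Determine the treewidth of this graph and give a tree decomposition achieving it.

Treewidth 3.
Bags: B1 = {0, 1, 2, 5}  B2 = {1, 2, 3, 5}  B3 = {2, 3, 4, 5}  B4 = {1, 2, 3, 6}
Tree: B1–B2, B2–B3, B2–B4

Each bag holds 4 vertices, so the decomposition has width 3, which upper-bounds the treewidth. For the lower bound, the 4 vertices {0, 1, 2, 5} are pairwise adjacent, and any tree decomposition puts a clique entirely inside one bag — forcing width ≥ 3. Therefore the treewidth is 3.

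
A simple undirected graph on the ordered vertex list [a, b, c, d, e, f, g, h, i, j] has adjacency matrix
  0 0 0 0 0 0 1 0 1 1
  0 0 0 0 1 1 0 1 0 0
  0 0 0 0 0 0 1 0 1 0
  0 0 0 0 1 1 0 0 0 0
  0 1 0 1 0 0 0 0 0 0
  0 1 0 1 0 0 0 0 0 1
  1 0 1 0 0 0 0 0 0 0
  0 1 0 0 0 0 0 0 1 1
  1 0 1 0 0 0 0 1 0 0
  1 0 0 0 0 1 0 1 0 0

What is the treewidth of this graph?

A width-2 tree decomposition is:
Bags: B1 = {d, e, f}  B2 = {b, e, f}  B3 = {b, f, j}  B4 = {b, h, j}  B5 = {a, h, j}  B6 = {a, h, i}  B7 = {a, g, i}  B8 = {c, g, i}
Tree: B1–B2, B2–B3, B3–B4, B4–B5, B5–B6, B6–B7, B7–B8
The largest bag has 3 vertices, giving width 2; this decomposition certifies tw(G) ≤ 2. For the lower bound, G contains the cycle d–e–b–f–d, so G is not a forest; only forests have treewidth ≤ 1, hence tw(G) ≥ 2. Hence tw(G) = 2 exactly.

2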